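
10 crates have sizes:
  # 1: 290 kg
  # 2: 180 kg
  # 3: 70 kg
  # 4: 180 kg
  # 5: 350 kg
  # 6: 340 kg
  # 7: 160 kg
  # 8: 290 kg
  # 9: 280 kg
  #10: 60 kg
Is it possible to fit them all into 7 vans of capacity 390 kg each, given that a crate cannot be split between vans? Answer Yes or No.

A valid assignment using 7 vans:
  van 1: 350 = 350
  van 2: 340 = 340
  van 3: 290 + 70 = 360
  van 4: 290 + 60 = 350
  van 5: 280 = 280
  van 6: 180 + 180 = 360
  van 7: 160 = 160
Every load is within 390 kg, so 7 vans suffice.

Yes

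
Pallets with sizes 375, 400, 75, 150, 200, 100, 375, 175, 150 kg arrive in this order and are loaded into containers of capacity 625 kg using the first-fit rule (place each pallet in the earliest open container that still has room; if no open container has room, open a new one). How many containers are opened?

4

  375 → container 1 (new)  [load 375/625]
  400 → container 2 (new)  [load 400/625]
  75 → container 1  [load 450/625]
  150 → container 1  [load 600/625]
  200 → container 2  [load 600/625]
  100 → container 3 (new)  [load 100/625]
  375 → container 3  [load 475/625]
  175 → container 4 (new)  [load 175/625]
  150 → container 3  [load 625/625]
4 containers opened.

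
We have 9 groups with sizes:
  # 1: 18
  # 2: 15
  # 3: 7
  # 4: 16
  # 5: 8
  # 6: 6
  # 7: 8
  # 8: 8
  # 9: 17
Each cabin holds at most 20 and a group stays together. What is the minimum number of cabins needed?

7

Total = 18 + 17 + 16 + 15 + 8 + 8 + 8 + 7 + 6 = 103.
Lower bound: ⌈103/20⌉ = 6 cabins.
A packing using 7 cabins:
  cabin 1: 18 = 18
  cabin 2: 17 = 17
  cabin 3: 16 = 16
  cabin 4: 15 = 15
  cabin 5: 8 + 8 = 16
  cabin 6: 8 + 7 = 15
  cabin 7: 6 = 6
No arrangement into 6 cabins stays within capacity, so 7 is optimal.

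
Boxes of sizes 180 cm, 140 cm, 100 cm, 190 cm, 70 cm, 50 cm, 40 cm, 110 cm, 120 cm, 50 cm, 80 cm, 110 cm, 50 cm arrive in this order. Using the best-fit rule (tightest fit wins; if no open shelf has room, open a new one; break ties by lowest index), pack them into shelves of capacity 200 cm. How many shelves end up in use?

  180 → shelf 1 (new)  [load 180/200]
  140 → shelf 2 (new)  [load 140/200]
  100 → shelf 3 (new)  [load 100/200]
  190 → shelf 4 (new)  [load 190/200]
  70 → shelf 3  [load 170/200]
  50 → shelf 2  [load 190/200]
  40 → shelf 5 (new)  [load 40/200]
  110 → shelf 5  [load 150/200]
  120 → shelf 6 (new)  [load 120/200]
  50 → shelf 5  [load 200/200]
  80 → shelf 6  [load 200/200]
  110 → shelf 7 (new)  [load 110/200]
  50 → shelf 7  [load 160/200]
7 shelves opened.

7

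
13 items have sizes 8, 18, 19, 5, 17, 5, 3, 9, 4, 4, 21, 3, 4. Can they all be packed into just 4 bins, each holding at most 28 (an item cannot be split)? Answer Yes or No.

Total = 120; ⌈120/28⌉ = 5.
At least 5 bins are required, but only 4 are allowed.

No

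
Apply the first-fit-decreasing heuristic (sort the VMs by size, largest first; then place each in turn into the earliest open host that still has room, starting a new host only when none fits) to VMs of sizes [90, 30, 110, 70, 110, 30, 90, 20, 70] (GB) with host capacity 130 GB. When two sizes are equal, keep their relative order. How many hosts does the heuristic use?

Sorted descending: 110, 110, 90, 90, 70, 70, 30, 30, 20.
  110 → host 1 (new)  [load 110/130]
  110 → host 2 (new)  [load 110/130]
  90 → host 3 (new)  [load 90/130]
  90 → host 4 (new)  [load 90/130]
  70 → host 5 (new)  [load 70/130]
  70 → host 6 (new)  [load 70/130]
  30 → host 3  [load 120/130]
  30 → host 4  [load 120/130]
  20 → host 1  [load 130/130]
6 hosts opened.

6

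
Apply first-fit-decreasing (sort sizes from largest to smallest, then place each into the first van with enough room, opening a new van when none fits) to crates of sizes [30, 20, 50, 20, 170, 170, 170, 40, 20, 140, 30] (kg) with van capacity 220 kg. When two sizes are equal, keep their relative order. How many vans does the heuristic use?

4

Sorted descending: 170, 170, 170, 140, 50, 40, 30, 30, 20, 20, 20.
  170 → van 1 (new)  [load 170/220]
  170 → van 2 (new)  [load 170/220]
  170 → van 3 (new)  [load 170/220]
  140 → van 4 (new)  [load 140/220]
  50 → van 1  [load 220/220]
  40 → van 2  [load 210/220]
  30 → van 3  [load 200/220]
  30 → van 4  [load 170/220]
  20 → van 3  [load 220/220]
  20 → van 4  [load 190/220]
  20 → van 4  [load 210/220]
4 vans opened.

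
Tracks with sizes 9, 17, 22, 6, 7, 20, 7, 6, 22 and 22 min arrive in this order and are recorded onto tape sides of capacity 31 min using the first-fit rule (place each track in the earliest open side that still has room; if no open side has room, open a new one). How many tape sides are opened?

  9 → side 1 (new)  [load 9/31]
  17 → side 1  [load 26/31]
  22 → side 2 (new)  [load 22/31]
  6 → side 2  [load 28/31]
  7 → side 3 (new)  [load 7/31]
  20 → side 3  [load 27/31]
  7 → side 4 (new)  [load 7/31]
  6 → side 4  [load 13/31]
  22 → side 5 (new)  [load 22/31]
  22 → side 6 (new)  [load 22/31]
6 tape sides opened.

6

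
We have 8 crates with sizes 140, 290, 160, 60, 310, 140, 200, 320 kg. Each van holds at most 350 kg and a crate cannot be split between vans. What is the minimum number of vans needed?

Total = 320 + 310 + 290 + 200 + 160 + 140 + 140 + 60 = 1620 kg.
Lower bound: ⌈1620/350⌉ = 5 vans.
A packing using 5 vans:
  van 1: 320 = 320
  van 2: 310 = 310
  van 3: 290 + 60 = 350
  van 4: 200 + 140 = 340
  van 5: 160 + 140 = 300
This matches the lower bound, so 5 is optimal.

5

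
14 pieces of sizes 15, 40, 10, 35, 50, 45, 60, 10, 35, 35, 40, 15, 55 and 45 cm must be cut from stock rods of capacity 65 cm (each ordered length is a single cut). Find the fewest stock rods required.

Total = 60 + 55 + 50 + 45 + 45 + 40 + 40 + 35 + 35 + 35 + 15 + 15 + 10 + 10 = 490 cm.
Lower bound: ⌈490/65⌉ = 8 stock rods.
Also, 10 pieces each exceed 65/2 cm, and no two of those can share a stock rod, so at least 10 stock rods are needed.
A packing using 10 stock rods:
  stock rod 1: 60 = 60
  stock rod 2: 55 + 10 = 65
  stock rod 3: 50 + 15 = 65
  stock rod 4: 45 + 15 = 60
  stock rod 5: 45 + 10 = 55
  stock rod 6: 40 = 40
  stock rod 7: 40 = 40
  stock rod 8: 35 = 35
  stock rod 9: 35 = 35
  stock rod 10: 35 = 35
This matches the lower bound, so 10 is optimal.

10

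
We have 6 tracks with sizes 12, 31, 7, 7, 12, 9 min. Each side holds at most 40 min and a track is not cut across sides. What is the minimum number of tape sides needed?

2

Total = 31 + 12 + 12 + 9 + 7 + 7 = 78 min.
Lower bound: ⌈78/40⌉ = 2 tape sides.
A packing using 2 tape sides:
  side 1: 31 + 9 = 40
  side 2: 12 + 12 + 7 + 7 = 38
This matches the lower bound, so 2 is optimal.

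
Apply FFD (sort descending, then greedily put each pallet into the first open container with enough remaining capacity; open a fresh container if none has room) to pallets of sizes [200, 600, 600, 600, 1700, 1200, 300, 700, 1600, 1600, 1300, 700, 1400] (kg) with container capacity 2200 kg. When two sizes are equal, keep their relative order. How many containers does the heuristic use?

6

Sorted descending: 1700, 1600, 1600, 1400, 1300, 1200, 700, 700, 600, 600, 600, 300, 200.
  1700 → container 1 (new)  [load 1700/2200]
  1600 → container 2 (new)  [load 1600/2200]
  1600 → container 3 (new)  [load 1600/2200]
  1400 → container 4 (new)  [load 1400/2200]
  1300 → container 5 (new)  [load 1300/2200]
  1200 → container 6 (new)  [load 1200/2200]
  700 → container 4  [load 2100/2200]
  700 → container 5  [load 2000/2200]
  600 → container 2  [load 2200/2200]
  600 → container 3  [load 2200/2200]
  600 → container 6  [load 1800/2200]
  300 → container 1  [load 2000/2200]
  200 → container 1  [load 2200/2200]
6 containers opened.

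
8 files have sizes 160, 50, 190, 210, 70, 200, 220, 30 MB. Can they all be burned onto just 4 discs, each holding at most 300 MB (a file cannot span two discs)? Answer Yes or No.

Total = 1130 MB; ⌈1130/300⌉ = 4.
5 files each exceed half the capacity and cannot share a disc, forcing at least 5 discs.
At least 5 discs are required, but only 4 are allowed.

No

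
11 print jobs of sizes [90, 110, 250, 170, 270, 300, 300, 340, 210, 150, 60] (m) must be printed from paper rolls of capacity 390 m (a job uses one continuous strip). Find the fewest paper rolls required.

Total = 340 + 300 + 300 + 270 + 250 + 210 + 170 + 150 + 110 + 90 + 60 = 2250 m.
Lower bound: ⌈2250/390⌉ = 6 paper rolls.
A packing using 7 paper rolls:
  roll 1: 340 = 340
  roll 2: 300 + 90 = 390
  roll 3: 300 + 60 = 360
  roll 4: 270 + 110 = 380
  roll 5: 250 = 250
  roll 6: 210 + 170 = 380
  roll 7: 150 = 150
No arrangement into 6 paper rolls stays within capacity, so 7 is optimal.

7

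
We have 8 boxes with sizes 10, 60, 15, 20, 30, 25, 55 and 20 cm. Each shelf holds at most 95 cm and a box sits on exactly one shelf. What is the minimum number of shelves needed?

3

Total = 60 + 55 + 30 + 25 + 20 + 20 + 15 + 10 = 235 cm.
Lower bound: ⌈235/95⌉ = 3 shelves.
A packing using 3 shelves:
  shelf 1: 60 + 30 = 90
  shelf 2: 55 + 25 + 15 = 95
  shelf 3: 20 + 20 + 10 = 50
This matches the lower bound, so 3 is optimal.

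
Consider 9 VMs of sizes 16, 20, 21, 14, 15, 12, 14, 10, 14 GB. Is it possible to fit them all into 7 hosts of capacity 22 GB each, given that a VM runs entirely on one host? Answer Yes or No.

No

Total = 136 GB; ⌈136/22⌉ = 7.
8 VMs each exceed half the capacity and cannot share a host, forcing at least 8 hosts.
At least 8 hosts are required, but only 7 are allowed.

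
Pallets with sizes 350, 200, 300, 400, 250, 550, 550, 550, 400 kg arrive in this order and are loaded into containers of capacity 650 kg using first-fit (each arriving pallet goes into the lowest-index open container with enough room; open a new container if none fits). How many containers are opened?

  350 → container 1 (new)  [load 350/650]
  200 → container 1  [load 550/650]
  300 → container 2 (new)  [load 300/650]
  400 → container 3 (new)  [load 400/650]
  250 → container 2  [load 550/650]
  550 → container 4 (new)  [load 550/650]
  550 → container 5 (new)  [load 550/650]
  550 → container 6 (new)  [load 550/650]
  400 → container 7 (new)  [load 400/650]
7 containers opened.

7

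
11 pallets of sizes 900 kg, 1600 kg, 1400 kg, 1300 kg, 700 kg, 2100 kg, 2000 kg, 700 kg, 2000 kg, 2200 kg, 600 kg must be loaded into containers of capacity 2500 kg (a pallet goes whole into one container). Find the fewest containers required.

Total = 2200 + 2100 + 2000 + 2000 + 1600 + 1400 + 1300 + 900 + 700 + 700 + 600 = 15500 kg.
Lower bound: ⌈15500/2500⌉ = 7 containers.
A packing using 8 containers:
  container 1: 2200 = 2200
  container 2: 2100 = 2100
  container 3: 2000 = 2000
  container 4: 2000 = 2000
  container 5: 1600 + 900 = 2500
  container 6: 1400 + 700 = 2100
  container 7: 1300 + 700 = 2000
  container 8: 600 = 600
No arrangement into 7 containers stays within capacity, so 8 is optimal.

8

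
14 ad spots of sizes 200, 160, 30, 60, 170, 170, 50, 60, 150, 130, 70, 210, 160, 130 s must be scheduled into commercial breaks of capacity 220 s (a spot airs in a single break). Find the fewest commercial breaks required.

Total = 210 + 200 + 170 + 170 + 160 + 160 + 150 + 130 + 130 + 70 + 60 + 60 + 50 + 30 = 1750 s.
Lower bound: ⌈1750/220⌉ = 8 commercial breaks.
Also, 9 ad spots each exceed 110 s, and no two of those can share a break, so at least 9 commercial breaks are needed.
A packing using 9 commercial breaks:
  break 1: 210 = 210
  break 2: 200 = 200
  break 3: 170 + 50 = 220
  break 4: 170 + 30 = 200
  break 5: 160 + 60 = 220
  break 6: 160 + 60 = 220
  break 7: 150 + 70 = 220
  break 8: 130 = 130
  break 9: 130 = 130
This matches the lower bound, so 9 is optimal.

9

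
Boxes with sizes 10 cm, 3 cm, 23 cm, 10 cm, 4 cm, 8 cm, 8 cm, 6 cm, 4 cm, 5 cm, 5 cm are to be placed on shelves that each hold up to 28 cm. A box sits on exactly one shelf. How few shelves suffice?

4

Total = 23 + 10 + 10 + 8 + 8 + 6 + 5 + 5 + 4 + 4 + 3 = 86 cm.
Lower bound: ⌈86/28⌉ = 4 shelves.
A packing using 4 shelves:
  shelf 1: 23 + 5 = 28
  shelf 2: 10 + 10 + 8 = 28
  shelf 3: 8 + 6 + 5 + 4 + 4 = 27
  shelf 4: 3 = 3
This matches the lower bound, so 4 is optimal.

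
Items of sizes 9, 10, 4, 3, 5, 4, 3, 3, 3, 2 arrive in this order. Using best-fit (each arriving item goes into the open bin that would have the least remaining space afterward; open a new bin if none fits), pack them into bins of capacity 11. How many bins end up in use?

5

  9 → bin 1 (new)  [load 9/11]
  10 → bin 2 (new)  [load 10/11]
  4 → bin 3 (new)  [load 4/11]
  3 → bin 3  [load 7/11]
  5 → bin 4 (new)  [load 5/11]
  4 → bin 3  [load 11/11]
  3 → bin 4  [load 8/11]
  3 → bin 4  [load 11/11]
  3 → bin 5 (new)  [load 3/11]
  2 → bin 1  [load 11/11]
5 bins opened.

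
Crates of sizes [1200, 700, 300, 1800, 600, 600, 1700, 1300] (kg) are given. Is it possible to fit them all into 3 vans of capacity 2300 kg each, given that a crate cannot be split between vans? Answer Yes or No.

Total = 8200 kg; ⌈8200/2300⌉ = 4.
At least 4 vans are required, but only 3 are allowed.

No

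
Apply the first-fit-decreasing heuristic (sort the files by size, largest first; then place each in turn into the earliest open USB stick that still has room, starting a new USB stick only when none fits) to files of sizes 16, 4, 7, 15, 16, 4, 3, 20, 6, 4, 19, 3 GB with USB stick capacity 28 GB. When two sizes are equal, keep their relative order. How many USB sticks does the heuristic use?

Sorted descending: 20, 19, 16, 16, 15, 7, 6, 4, 4, 4, 3, 3.
  20 → USB stick 1 (new)  [load 20/28]
  19 → USB stick 2 (new)  [load 19/28]
  16 → USB stick 3 (new)  [load 16/28]
  16 → USB stick 4 (new)  [load 16/28]
  15 → USB stick 5 (new)  [load 15/28]
  7 → USB stick 1  [load 27/28]
  6 → USB stick 2  [load 25/28]
  4 → USB stick 3  [load 20/28]
  4 → USB stick 3  [load 24/28]
  4 → USB stick 3  [load 28/28]
  3 → USB stick 2  [load 28/28]
  3 → USB stick 4  [load 19/28]
5 USB sticks opened.

5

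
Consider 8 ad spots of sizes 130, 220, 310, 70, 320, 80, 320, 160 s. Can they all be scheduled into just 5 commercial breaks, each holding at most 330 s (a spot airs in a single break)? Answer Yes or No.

No

Total = 1610 s; ⌈1610/330⌉ = 5.
The bound of 5 does not rule out 5, but exhaustive search shows no assignment into 5 commercial breaks of capacity 330 s exists — the minimum is 6.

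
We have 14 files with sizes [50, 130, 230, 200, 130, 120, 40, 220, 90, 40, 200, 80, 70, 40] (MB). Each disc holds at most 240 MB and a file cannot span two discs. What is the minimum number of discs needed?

8

Total = 230 + 220 + 200 + 200 + 130 + 130 + 120 + 90 + 80 + 70 + 50 + 40 + 40 + 40 = 1640 MB.
Lower bound: ⌈1640/240⌉ = 7 discs.
A packing using 8 discs:
  disc 1: 230 = 230
  disc 2: 220 = 220
  disc 3: 200 + 40 = 240
  disc 4: 200 + 40 = 240
  disc 5: 130 + 90 = 220
  disc 6: 130 + 80 = 210
  disc 7: 120 + 70 + 50 = 240
  disc 8: 40 = 40
No arrangement into 7 discs stays within capacity, so 8 is optimal.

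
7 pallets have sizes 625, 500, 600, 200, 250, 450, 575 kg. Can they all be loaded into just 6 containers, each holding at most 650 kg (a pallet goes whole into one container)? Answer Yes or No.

A valid assignment using 6 containers:
  container 1: 625 = 625
  container 2: 600 = 600
  container 3: 575 = 575
  container 4: 500 = 500
  container 5: 450 + 200 = 650
  container 6: 250 = 250
Every load is within 650 kg, so 6 containers suffice.

Yes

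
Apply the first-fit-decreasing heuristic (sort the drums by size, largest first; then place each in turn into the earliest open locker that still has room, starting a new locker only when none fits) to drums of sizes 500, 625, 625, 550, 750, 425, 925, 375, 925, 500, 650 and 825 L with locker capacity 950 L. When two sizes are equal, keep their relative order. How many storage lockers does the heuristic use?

Sorted descending: 925, 925, 825, 750, 650, 625, 625, 550, 500, 500, 425, 375.
  925 → locker 1 (new)  [load 925/950]
  925 → locker 2 (new)  [load 925/950]
  825 → locker 3 (new)  [load 825/950]
  750 → locker 4 (new)  [load 750/950]
  650 → locker 5 (new)  [load 650/950]
  625 → locker 6 (new)  [load 625/950]
  625 → locker 7 (new)  [load 625/950]
  550 → locker 8 (new)  [load 550/950]
  500 → locker 9 (new)  [load 500/950]
  500 → locker 10 (new)  [load 500/950]
  425 → locker 9  [load 925/950]
  375 → locker 8  [load 925/950]
10 storage lockers opened.

10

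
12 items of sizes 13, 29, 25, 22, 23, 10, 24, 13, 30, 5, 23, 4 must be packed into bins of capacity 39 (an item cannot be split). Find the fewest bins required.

Total = 30 + 29 + 25 + 24 + 23 + 23 + 22 + 13 + 13 + 10 + 5 + 4 = 221.
Lower bound: ⌈221/39⌉ = 6 bins.
Also, 7 items each exceed 39/2, and no two of those can share a bin, so at least 7 bins are needed.
A packing using 7 bins:
  bin 1: 30 + 5 + 4 = 39
  bin 2: 29 + 10 = 39
  bin 3: 25 + 13 = 38
  bin 4: 24 + 13 = 37
  bin 5: 23 = 23
  bin 6: 23 = 23
  bin 7: 22 = 22
This matches the lower bound, so 7 is optimal.

7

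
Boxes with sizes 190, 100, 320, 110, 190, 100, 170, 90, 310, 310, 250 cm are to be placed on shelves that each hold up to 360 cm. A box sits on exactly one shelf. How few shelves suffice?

Total = 320 + 310 + 310 + 250 + 190 + 190 + 170 + 110 + 100 + 100 + 90 = 2140 cm.
Lower bound: ⌈2140/360⌉ = 6 shelves.
A packing using 7 shelves:
  shelf 1: 320 = 320
  shelf 2: 310 = 310
  shelf 3: 310 = 310
  shelf 4: 250 + 110 = 360
  shelf 5: 190 + 170 = 360
  shelf 6: 190 + 100 = 290
  shelf 7: 100 + 90 = 190
No arrangement into 6 shelves stays within capacity, so 7 is optimal.

7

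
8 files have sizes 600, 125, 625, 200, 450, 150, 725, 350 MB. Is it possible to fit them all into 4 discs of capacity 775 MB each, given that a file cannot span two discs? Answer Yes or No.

Total = 3225 MB; ⌈3225/775⌉ = 5.
At least 5 discs are required, but only 4 are allowed.

No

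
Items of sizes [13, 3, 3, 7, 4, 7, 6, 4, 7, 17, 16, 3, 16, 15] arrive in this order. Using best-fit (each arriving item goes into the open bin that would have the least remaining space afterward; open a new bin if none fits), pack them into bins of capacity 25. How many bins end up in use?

6

  13 → bin 1 (new)  [load 13/25]
  3 → bin 1  [load 16/25]
  3 → bin 1  [load 19/25]
  7 → bin 2 (new)  [load 7/25]
  4 → bin 1  [load 23/25]
  7 → bin 2  [load 14/25]
  6 → bin 2  [load 20/25]
  4 → bin 2  [load 24/25]
  7 → bin 3 (new)  [load 7/25]
  17 → bin 3  [load 24/25]
  16 → bin 4 (new)  [load 16/25]
  3 → bin 4  [load 19/25]
  16 → bin 5 (new)  [load 16/25]
  15 → bin 6 (new)  [load 15/25]
6 bins opened.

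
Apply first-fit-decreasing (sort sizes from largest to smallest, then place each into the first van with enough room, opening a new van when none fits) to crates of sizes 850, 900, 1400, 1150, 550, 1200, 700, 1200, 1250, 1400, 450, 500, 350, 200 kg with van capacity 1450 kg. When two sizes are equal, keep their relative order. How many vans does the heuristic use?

Sorted descending: 1400, 1400, 1250, 1200, 1200, 1150, 900, 850, 700, 550, 500, 450, 350, 200.
  1400 → van 1 (new)  [load 1400/1450]
  1400 → van 2 (new)  [load 1400/1450]
  1250 → van 3 (new)  [load 1250/1450]
  1200 → van 4 (new)  [load 1200/1450]
  1200 → van 5 (new)  [load 1200/1450]
  1150 → van 6 (new)  [load 1150/1450]
  900 → van 7 (new)  [load 900/1450]
  850 → van 8 (new)  [load 850/1450]
  700 → van 9 (new)  [load 700/1450]
  550 → van 7  [load 1450/1450]
  500 → van 8  [load 1350/1450]
  450 → van 9  [load 1150/1450]
  350 → van 10 (new)  [load 350/1450]
  200 → van 3  [load 1450/1450]
10 vans opened.

10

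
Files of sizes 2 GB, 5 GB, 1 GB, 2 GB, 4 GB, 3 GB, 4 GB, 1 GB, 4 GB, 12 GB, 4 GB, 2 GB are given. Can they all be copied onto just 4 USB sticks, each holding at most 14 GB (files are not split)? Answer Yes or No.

Yes

A valid assignment using 4 USB sticks:
  USB stick 1: 12 + 2 = 14
  USB stick 2: 5 + 4 + 4 + 1 = 14
  USB stick 3: 4 + 4 + 3 + 2 + 1 = 14
  USB stick 4: 2 = 2
Every load is within 14 GB, so 4 USB sticks suffice.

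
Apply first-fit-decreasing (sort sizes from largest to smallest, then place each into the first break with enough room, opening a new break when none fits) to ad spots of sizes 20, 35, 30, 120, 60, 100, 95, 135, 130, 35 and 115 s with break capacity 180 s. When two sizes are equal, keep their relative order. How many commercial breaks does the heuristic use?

Sorted descending: 135, 130, 120, 115, 100, 95, 60, 35, 35, 30, 20.
  135 → break 1 (new)  [load 135/180]
  130 → break 2 (new)  [load 130/180]
  120 → break 3 (new)  [load 120/180]
  115 → break 4 (new)  [load 115/180]
  100 → break 5 (new)  [load 100/180]
  95 → break 6 (new)  [load 95/180]
  60 → break 3  [load 180/180]
  35 → break 1  [load 170/180]
  35 → break 2  [load 165/180]
  30 → break 4  [load 145/180]
  20 → break 4  [load 165/180]
6 commercial breaks opened.

6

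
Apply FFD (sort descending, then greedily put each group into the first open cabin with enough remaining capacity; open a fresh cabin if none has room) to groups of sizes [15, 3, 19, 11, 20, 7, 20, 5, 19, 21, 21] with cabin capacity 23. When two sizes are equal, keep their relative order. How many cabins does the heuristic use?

8

Sorted descending: 21, 21, 20, 20, 19, 19, 15, 11, 7, 5, 3.
  21 → cabin 1 (new)  [load 21/23]
  21 → cabin 2 (new)  [load 21/23]
  20 → cabin 3 (new)  [load 20/23]
  20 → cabin 4 (new)  [load 20/23]
  19 → cabin 5 (new)  [load 19/23]
  19 → cabin 6 (new)  [load 19/23]
  15 → cabin 7 (new)  [load 15/23]
  11 → cabin 8 (new)  [load 11/23]
  7 → cabin 7  [load 22/23]
  5 → cabin 8  [load 16/23]
  3 → cabin 3  [load 23/23]
8 cabins opened.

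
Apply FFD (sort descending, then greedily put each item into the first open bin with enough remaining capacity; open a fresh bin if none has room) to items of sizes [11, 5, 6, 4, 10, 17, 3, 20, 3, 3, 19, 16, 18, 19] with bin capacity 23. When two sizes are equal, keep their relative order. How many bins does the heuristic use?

Sorted descending: 20, 19, 19, 18, 17, 16, 11, 10, 6, 5, 4, 3, 3, 3.
  20 → bin 1 (new)  [load 20/23]
  19 → bin 2 (new)  [load 19/23]
  19 → bin 3 (new)  [load 19/23]
  18 → bin 4 (new)  [load 18/23]
  17 → bin 5 (new)  [load 17/23]
  16 → bin 6 (new)  [load 16/23]
  11 → bin 7 (new)  [load 11/23]
  10 → bin 7  [load 21/23]
  6 → bin 5  [load 23/23]
  5 → bin 4  [load 23/23]
  4 → bin 2  [load 23/23]
  3 → bin 1  [load 23/23]
  3 → bin 3  [load 22/23]
  3 → bin 6  [load 19/23]
7 bins opened.

7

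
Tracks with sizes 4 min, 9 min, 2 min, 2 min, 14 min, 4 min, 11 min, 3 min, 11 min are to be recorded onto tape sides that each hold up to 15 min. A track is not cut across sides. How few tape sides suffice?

5

Total = 14 + 11 + 11 + 9 + 4 + 4 + 3 + 2 + 2 = 60 min.
Lower bound: ⌈60/15⌉ = 4 tape sides.
A packing using 5 tape sides:
  side 1: 14 = 14
  side 2: 11 + 4 = 15
  side 3: 11 + 4 = 15
  side 4: 9 + 3 + 2 = 14
  side 5: 2 = 2
No arrangement into 4 tape sides stays within capacity, so 5 is optimal.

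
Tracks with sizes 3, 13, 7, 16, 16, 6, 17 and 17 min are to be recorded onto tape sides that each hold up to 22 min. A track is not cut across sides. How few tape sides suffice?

5

Total = 17 + 17 + 16 + 16 + 13 + 7 + 6 + 3 = 95 min.
Lower bound: ⌈95/22⌉ = 5 tape sides.
A packing using 5 tape sides:
  side 1: 17 + 3 = 20
  side 2: 17 = 17
  side 3: 16 + 6 = 22
  side 4: 16 = 16
  side 5: 13 + 7 = 20
This matches the lower bound, so 5 is optimal.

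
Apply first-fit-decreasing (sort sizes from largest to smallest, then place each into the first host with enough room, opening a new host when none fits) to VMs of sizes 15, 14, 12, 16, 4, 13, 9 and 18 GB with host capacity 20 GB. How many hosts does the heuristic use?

Sorted descending: 18, 16, 15, 14, 13, 12, 9, 4.
  18 → host 1 (new)  [load 18/20]
  16 → host 2 (new)  [load 16/20]
  15 → host 3 (new)  [load 15/20]
  14 → host 4 (new)  [load 14/20]
  13 → host 5 (new)  [load 13/20]
  12 → host 6 (new)  [load 12/20]
  9 → host 7 (new)  [load 9/20]
  4 → host 2  [load 20/20]
7 hosts opened.

7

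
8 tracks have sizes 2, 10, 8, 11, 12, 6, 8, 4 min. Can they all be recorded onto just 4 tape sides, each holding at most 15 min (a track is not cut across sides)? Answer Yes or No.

No

Total = 61 min; ⌈61/15⌉ = 5.
At least 5 tape sides are required, but only 4 are allowed.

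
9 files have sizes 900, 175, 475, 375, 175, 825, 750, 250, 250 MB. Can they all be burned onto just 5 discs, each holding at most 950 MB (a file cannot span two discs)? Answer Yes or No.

Yes

A valid assignment using 5 discs:
  disc 1: 900 = 900
  disc 2: 825 = 825
  disc 3: 750 + 175 = 925
  disc 4: 475 + 375 = 850
  disc 5: 250 + 250 + 175 = 675
Every load is within 950 MB, so 5 discs suffice.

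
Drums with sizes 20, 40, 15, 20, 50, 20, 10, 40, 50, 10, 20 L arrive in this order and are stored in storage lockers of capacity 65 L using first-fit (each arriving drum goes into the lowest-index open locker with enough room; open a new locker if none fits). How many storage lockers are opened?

5

  20 → locker 1 (new)  [load 20/65]
  40 → locker 1  [load 60/65]
  15 → locker 2 (new)  [load 15/65]
  20 → locker 2  [load 35/65]
  50 → locker 3 (new)  [load 50/65]
  20 → locker 2  [load 55/65]
  10 → locker 2  [load 65/65]
  40 → locker 4 (new)  [load 40/65]
  50 → locker 5 (new)  [load 50/65]
  10 → locker 3  [load 60/65]
  20 → locker 4  [load 60/65]
5 storage lockers opened.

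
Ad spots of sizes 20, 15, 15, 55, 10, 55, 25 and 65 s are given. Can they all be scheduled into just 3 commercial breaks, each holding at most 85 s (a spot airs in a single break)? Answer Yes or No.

No

Total = 260 s; ⌈260/85⌉ = 4.
At least 4 commercial breaks are required, but only 3 are allowed.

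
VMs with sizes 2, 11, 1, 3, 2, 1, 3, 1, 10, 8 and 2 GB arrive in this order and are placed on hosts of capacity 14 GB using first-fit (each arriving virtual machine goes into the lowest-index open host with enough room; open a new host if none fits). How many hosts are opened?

4

  2 → host 1 (new)  [load 2/14]
  11 → host 1  [load 13/14]
  1 → host 1  [load 14/14]
  3 → host 2 (new)  [load 3/14]
  2 → host 2  [load 5/14]
  1 → host 2  [load 6/14]
  3 → host 2  [load 9/14]
  1 → host 2  [load 10/14]
  10 → host 3 (new)  [load 10/14]
  8 → host 4 (new)  [load 8/14]
  2 → host 2  [load 12/14]
4 hosts opened.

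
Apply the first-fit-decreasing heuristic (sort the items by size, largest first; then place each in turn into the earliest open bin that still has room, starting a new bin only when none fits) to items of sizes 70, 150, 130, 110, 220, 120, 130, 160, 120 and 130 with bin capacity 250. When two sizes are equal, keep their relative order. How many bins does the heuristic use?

6

Sorted descending: 220, 160, 150, 130, 130, 130, 120, 120, 110, 70.
  220 → bin 1 (new)  [load 220/250]
  160 → bin 2 (new)  [load 160/250]
  150 → bin 3 (new)  [load 150/250]
  130 → bin 4 (new)  [load 130/250]
  130 → bin 5 (new)  [load 130/250]
  130 → bin 6 (new)  [load 130/250]
  120 → bin 4  [load 250/250]
  120 → bin 5  [load 250/250]
  110 → bin 6  [load 240/250]
  70 → bin 2  [load 230/250]
6 bins opened.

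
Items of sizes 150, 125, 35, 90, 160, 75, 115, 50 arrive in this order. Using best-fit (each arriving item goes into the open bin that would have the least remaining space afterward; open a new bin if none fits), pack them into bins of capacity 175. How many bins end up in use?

5

  150 → bin 1 (new)  [load 150/175]
  125 → bin 2 (new)  [load 125/175]
  35 → bin 2  [load 160/175]
  90 → bin 3 (new)  [load 90/175]
  160 → bin 4 (new)  [load 160/175]
  75 → bin 3  [load 165/175]
  115 → bin 5 (new)  [load 115/175]
  50 → bin 5  [load 165/175]
5 bins opened.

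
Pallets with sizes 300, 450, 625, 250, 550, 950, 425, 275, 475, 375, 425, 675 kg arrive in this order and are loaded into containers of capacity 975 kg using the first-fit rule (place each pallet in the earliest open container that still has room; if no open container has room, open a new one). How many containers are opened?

  300 → container 1 (new)  [load 300/975]
  450 → container 1  [load 750/975]
  625 → container 2 (new)  [load 625/975]
  250 → container 2  [load 875/975]
  550 → container 3 (new)  [load 550/975]
  950 → container 4 (new)  [load 950/975]
  425 → container 3  [load 975/975]
  275 → container 5 (new)  [load 275/975]
  475 → container 5  [load 750/975]
  375 → container 6 (new)  [load 375/975]
  425 → container 6  [load 800/975]
  675 → container 7 (new)  [load 675/975]
7 containers opened.

7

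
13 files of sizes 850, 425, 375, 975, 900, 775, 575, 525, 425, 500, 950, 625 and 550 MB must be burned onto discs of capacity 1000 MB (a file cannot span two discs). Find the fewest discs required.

10

Total = 975 + 950 + 900 + 850 + 775 + 625 + 575 + 550 + 525 + 500 + 425 + 425 + 375 = 8450 MB.
Lower bound: ⌈8450/1000⌉ = 9 discs.
A packing using 10 discs:
  disc 1: 975 = 975
  disc 2: 950 = 950
  disc 3: 900 = 900
  disc 4: 850 = 850
  disc 5: 775 = 775
  disc 6: 625 + 375 = 1000
  disc 7: 575 + 425 = 1000
  disc 8: 550 + 425 = 975
  disc 9: 525 = 525
  disc 10: 500 = 500
No arrangement into 9 discs stays within capacity, so 10 is optimal.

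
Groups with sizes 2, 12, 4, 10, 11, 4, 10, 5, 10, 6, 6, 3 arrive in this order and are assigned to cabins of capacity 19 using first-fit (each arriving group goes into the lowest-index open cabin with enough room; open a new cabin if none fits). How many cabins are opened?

5

  2 → cabin 1 (new)  [load 2/19]
  12 → cabin 1  [load 14/19]
  4 → cabin 1  [load 18/19]
  10 → cabin 2 (new)  [load 10/19]
  11 → cabin 3 (new)  [load 11/19]
  4 → cabin 2  [load 14/19]
  10 → cabin 4 (new)  [load 10/19]
  5 → cabin 2  [load 19/19]
  10 → cabin 5 (new)  [load 10/19]
  6 → cabin 3  [load 17/19]
  6 → cabin 4  [load 16/19]
  3 → cabin 4  [load 19/19]
5 cabins opened.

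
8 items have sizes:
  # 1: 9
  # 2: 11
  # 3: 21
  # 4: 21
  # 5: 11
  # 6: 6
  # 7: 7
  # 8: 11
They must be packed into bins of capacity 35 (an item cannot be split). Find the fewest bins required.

3

Total = 21 + 21 + 11 + 11 + 11 + 9 + 7 + 6 = 97.
Lower bound: ⌈97/35⌉ = 3 bins.
A packing using 3 bins:
  bin 1: 21 + 11 = 32
  bin 2: 21 + 11 = 32
  bin 3: 11 + 9 + 7 + 6 = 33
This matches the lower bound, so 3 is optimal.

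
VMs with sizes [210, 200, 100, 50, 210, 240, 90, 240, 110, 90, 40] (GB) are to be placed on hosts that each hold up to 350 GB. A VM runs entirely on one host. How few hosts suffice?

5

Total = 240 + 240 + 210 + 210 + 200 + 110 + 100 + 90 + 90 + 50 + 40 = 1580 GB.
Lower bound: ⌈1580/350⌉ = 5 hosts.
A packing using 5 hosts:
  host 1: 240 + 110 = 350
  host 2: 240 + 100 = 340
  host 3: 210 + 90 + 50 = 350
  host 4: 210 + 90 + 40 = 340
  host 5: 200 = 200
This matches the lower bound, so 5 is optimal.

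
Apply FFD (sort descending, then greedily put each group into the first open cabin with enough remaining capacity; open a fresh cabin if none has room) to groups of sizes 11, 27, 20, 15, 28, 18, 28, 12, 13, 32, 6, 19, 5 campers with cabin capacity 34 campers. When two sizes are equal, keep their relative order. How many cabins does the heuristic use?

Sorted descending: 32, 28, 28, 27, 20, 19, 18, 15, 13, 12, 11, 6, 5.
  32 → cabin 1 (new)  [load 32/34]
  28 → cabin 2 (new)  [load 28/34]
  28 → cabin 3 (new)  [load 28/34]
  27 → cabin 4 (new)  [load 27/34]
  20 → cabin 5 (new)  [load 20/34]
  19 → cabin 6 (new)  [load 19/34]
  18 → cabin 7 (new)  [load 18/34]
  15 → cabin 6  [load 34/34]
  13 → cabin 5  [load 33/34]
  12 → cabin 7  [load 30/34]
  11 → cabin 8 (new)  [load 11/34]
  6 → cabin 2  [load 34/34]
  5 → cabin 3  [load 33/34]
8 cabins opened.

8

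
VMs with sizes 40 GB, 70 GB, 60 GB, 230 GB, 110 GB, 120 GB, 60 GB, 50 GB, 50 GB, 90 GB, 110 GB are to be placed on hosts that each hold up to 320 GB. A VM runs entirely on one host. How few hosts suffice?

4

Total = 230 + 120 + 110 + 110 + 90 + 70 + 60 + 60 + 50 + 50 + 40 = 990 GB.
Lower bound: ⌈990/320⌉ = 4 hosts.
A packing using 4 hosts:
  host 1: 230 + 90 = 320
  host 2: 120 + 110 + 70 = 300
  host 3: 110 + 60 + 60 + 50 + 40 = 320
  host 4: 50 = 50
This matches the lower bound, so 4 is optimal.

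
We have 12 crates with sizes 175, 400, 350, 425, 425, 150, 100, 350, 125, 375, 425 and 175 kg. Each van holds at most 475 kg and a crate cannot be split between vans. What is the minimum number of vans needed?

Total = 425 + 425 + 425 + 400 + 375 + 350 + 350 + 175 + 175 + 150 + 125 + 100 = 3475 kg.
Lower bound: ⌈3475/475⌉ = 8 vans.
A packing using 9 vans:
  van 1: 425 = 425
  van 2: 425 = 425
  van 3: 425 = 425
  van 4: 400 = 400
  van 5: 375 + 100 = 475
  van 6: 350 + 125 = 475
  van 7: 350 = 350
  van 8: 175 + 175 = 350
  van 9: 150 = 150
No arrangement into 8 vans stays within capacity, so 9 is optimal.

9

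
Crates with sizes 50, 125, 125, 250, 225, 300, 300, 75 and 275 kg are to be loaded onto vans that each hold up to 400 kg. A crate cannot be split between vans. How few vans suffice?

5

Total = 300 + 300 + 275 + 250 + 225 + 125 + 125 + 75 + 50 = 1725 kg.
Lower bound: ⌈1725/400⌉ = 5 vans.
A packing using 5 vans:
  van 1: 300 + 75 = 375
  van 2: 300 + 50 = 350
  van 3: 275 + 125 = 400
  van 4: 250 + 125 = 375
  van 5: 225 = 225
This matches the lower bound, so 5 is optimal.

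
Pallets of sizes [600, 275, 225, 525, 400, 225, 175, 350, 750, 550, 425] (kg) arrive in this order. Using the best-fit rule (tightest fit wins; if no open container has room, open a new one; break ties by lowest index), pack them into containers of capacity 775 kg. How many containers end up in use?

  600 → container 1 (new)  [load 600/775]
  275 → container 2 (new)  [load 275/775]
  225 → container 2  [load 500/775]
  525 → container 3 (new)  [load 525/775]
  400 → container 4 (new)  [load 400/775]
  225 → container 3  [load 750/775]
  175 → container 1  [load 775/775]
  350 → container 4  [load 750/775]
  750 → container 5 (new)  [load 750/775]
  550 → container 6 (new)  [load 550/775]
  425 → container 7 (new)  [load 425/775]
7 containers opened.

7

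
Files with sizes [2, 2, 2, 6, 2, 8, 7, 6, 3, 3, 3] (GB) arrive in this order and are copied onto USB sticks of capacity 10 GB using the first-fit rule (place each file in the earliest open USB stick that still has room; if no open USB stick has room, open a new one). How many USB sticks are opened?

  2 → USB stick 1 (new)  [load 2/10]
  2 → USB stick 1  [load 4/10]
  2 → USB stick 1  [load 6/10]
  6 → USB stick 2 (new)  [load 6/10]
  2 → USB stick 1  [load 8/10]
  8 → USB stick 3 (new)  [load 8/10]
  7 → USB stick 4 (new)  [load 7/10]
  6 → USB stick 5 (new)  [load 6/10]
  3 → USB stick 2  [load 9/10]
  3 → USB stick 4  [load 10/10]
  3 → USB stick 5  [load 9/10]
5 USB sticks opened.

5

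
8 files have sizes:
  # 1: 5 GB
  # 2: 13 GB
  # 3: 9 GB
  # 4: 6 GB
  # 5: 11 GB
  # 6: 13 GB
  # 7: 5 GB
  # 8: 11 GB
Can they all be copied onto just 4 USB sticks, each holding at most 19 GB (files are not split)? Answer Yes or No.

No

Total = 73 GB; ⌈73/19⌉ = 4.
The bound of 4 does not rule out 4, but exhaustive search shows no assignment into 4 USB sticks of capacity 19 GB exists — the minimum is 5.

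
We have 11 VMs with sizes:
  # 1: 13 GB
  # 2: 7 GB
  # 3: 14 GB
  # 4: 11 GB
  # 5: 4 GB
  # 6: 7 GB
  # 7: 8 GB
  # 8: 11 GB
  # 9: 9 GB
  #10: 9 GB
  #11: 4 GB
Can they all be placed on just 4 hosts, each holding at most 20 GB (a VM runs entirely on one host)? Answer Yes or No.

No

Total = 97 GB; ⌈97/20⌉ = 5.
At least 5 hosts are required, but only 4 are allowed.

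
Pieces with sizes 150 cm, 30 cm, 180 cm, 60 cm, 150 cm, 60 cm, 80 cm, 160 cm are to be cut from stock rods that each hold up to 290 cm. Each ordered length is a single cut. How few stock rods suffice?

4

Total = 180 + 160 + 150 + 150 + 80 + 60 + 60 + 30 = 870 cm.
Lower bound: ⌈870/290⌉ = 3 stock rods.
Also, 4 pieces each exceed 145 cm, and no two of those can share a stock rod, so at least 4 stock rods are needed.
A packing using 4 stock rods:
  stock rod 1: 180 + 80 + 30 = 290
  stock rod 2: 160 + 60 + 60 = 280
  stock rod 3: 150 = 150
  stock rod 4: 150 = 150
This matches the lower bound, so 4 is optimal.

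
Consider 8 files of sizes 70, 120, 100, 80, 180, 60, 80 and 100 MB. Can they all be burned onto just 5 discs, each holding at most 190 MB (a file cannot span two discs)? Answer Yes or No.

Yes

A valid assignment using 5 discs:
  disc 1: 180 = 180
  disc 2: 120 + 70 = 190
  disc 3: 100 + 80 = 180
  disc 4: 100 + 80 = 180
  disc 5: 60 = 60
Every load is within 190 MB, so 5 discs suffice.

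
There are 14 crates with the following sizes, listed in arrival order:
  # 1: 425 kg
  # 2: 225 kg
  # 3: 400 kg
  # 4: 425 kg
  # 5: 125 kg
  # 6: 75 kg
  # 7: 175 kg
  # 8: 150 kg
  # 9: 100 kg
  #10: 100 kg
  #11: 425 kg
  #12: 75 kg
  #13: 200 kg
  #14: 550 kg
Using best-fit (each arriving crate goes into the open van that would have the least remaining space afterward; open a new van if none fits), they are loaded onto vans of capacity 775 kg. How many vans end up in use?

5

  425 → van 1 (new)  [load 425/775]
  225 → van 1  [load 650/775]
  400 → van 2 (new)  [load 400/775]
  425 → van 3 (new)  [load 425/775]
  125 → van 1  [load 775/775]
  75 → van 3  [load 500/775]
  175 → van 3  [load 675/775]
  150 → van 2  [load 550/775]
  100 → van 3  [load 775/775]
  100 → van 2  [load 650/775]
  425 → van 4 (new)  [load 425/775]
  75 → van 2  [load 725/775]
  200 → van 4  [load 625/775]
  550 → van 5 (new)  [load 550/775]
5 vans opened.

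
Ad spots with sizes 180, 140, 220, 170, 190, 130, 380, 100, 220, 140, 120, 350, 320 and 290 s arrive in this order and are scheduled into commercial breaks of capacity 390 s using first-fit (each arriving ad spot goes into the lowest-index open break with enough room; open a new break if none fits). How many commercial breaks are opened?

  180 → break 1 (new)  [load 180/390]
  140 → break 1  [load 320/390]
  220 → break 2 (new)  [load 220/390]
  170 → break 2  [load 390/390]
  190 → break 3 (new)  [load 190/390]
  130 → break 3  [load 320/390]
  380 → break 4 (new)  [load 380/390]
  100 → break 5 (new)  [load 100/390]
  220 → break 5  [load 320/390]
  140 → break 6 (new)  [load 140/390]
  120 → break 6  [load 260/390]
  350 → break 7 (new)  [load 350/390]
  320 → break 8 (new)  [load 320/390]
  290 → break 9 (new)  [load 290/390]
9 commercial breaks opened.

9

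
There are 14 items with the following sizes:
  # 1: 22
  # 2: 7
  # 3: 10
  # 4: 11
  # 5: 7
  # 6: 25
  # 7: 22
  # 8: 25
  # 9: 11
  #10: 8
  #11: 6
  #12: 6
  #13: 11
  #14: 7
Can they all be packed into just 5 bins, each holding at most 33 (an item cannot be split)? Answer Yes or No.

Total = 178; ⌈178/33⌉ = 6.
At least 6 bins are required, but only 5 are allowed.

No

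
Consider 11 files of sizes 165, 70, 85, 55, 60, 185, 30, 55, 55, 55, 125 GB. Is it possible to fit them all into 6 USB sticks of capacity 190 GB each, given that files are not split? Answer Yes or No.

A valid assignment using 6 USB sticks:
  USB stick 1: 185 = 185
  USB stick 2: 165 = 165
  USB stick 3: 125 + 60 = 185
  USB stick 4: 85 + 70 + 30 = 185
  USB stick 5: 55 + 55 + 55 = 165
  USB stick 6: 55 = 55
Every load is within 190 GB, so 6 USB sticks suffice.

Yes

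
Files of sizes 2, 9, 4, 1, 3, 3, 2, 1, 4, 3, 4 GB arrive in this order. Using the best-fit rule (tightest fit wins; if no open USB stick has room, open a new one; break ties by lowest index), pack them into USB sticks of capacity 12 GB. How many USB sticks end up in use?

  2 → USB stick 1 (new)  [load 2/12]
  9 → USB stick 1  [load 11/12]
  4 → USB stick 2 (new)  [load 4/12]
  1 → USB stick 1  [load 12/12]
  3 → USB stick 2  [load 7/12]
  3 → USB stick 2  [load 10/12]
  2 → USB stick 2  [load 12/12]
  1 → USB stick 3 (new)  [load 1/12]
  4 → USB stick 3  [load 5/12]
  3 → USB stick 3  [load 8/12]
  4 → USB stick 3  [load 12/12]
3 USB sticks opened.

3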